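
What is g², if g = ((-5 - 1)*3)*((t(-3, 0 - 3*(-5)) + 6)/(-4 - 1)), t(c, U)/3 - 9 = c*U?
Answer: 3370896/25 ≈ 1.3484e+5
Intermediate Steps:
t(c, U) = 27 + 3*U*c (t(c, U) = 27 + 3*(c*U) = 27 + 3*(U*c) = 27 + 3*U*c)
g = -1836/5 (g = ((-5 - 1)*3)*(((27 + 3*(0 - 3*(-5))*(-3)) + 6)/(-4 - 1)) = (-6*3)*(((27 + 3*(0 + 15)*(-3)) + 6)/(-5)) = -18*((27 + 3*15*(-3)) + 6)*(-1)/5 = -18*((27 - 135) + 6)*(-1)/5 = -18*(-108 + 6)*(-1)/5 = -(-1836)*(-1)/5 = -18*102/5 = -1836/5 ≈ -367.20)
g² = (-1836/5)² = 3370896/25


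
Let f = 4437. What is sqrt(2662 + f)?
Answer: sqrt(7099) ≈ 84.256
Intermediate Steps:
sqrt(2662 + f) = sqrt(2662 + 4437) = sqrt(7099)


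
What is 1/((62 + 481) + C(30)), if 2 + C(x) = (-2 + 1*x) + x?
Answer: 1/599 ≈ 0.0016694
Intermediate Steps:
C(x) = -4 + 2*x (C(x) = -2 + ((-2 + 1*x) + x) = -2 + ((-2 + x) + x) = -2 + (-2 + 2*x) = -4 + 2*x)
1/((62 + 481) + C(30)) = 1/((62 + 481) + (-4 + 2*30)) = 1/(543 + (-4 + 60)) = 1/(543 + 56) = 1/599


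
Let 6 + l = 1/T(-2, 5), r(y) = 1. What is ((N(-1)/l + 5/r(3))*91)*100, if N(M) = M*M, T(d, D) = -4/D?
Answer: 1283100/29 ≈ 44245.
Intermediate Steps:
N(M) = M**2
l = -29/4 (l = -6 + 1/(-4/5) = -6 - 5/4 = -29/4 ≈ -7.2500)
((N(-1)/l + 5/r(3))*91)*100 = (((-1)**2/(-29/4) + 5/1)*91)*100 = ((1*(-4/29) + 5*1)*91)*100 = ((-4/29 + 5)*91)*100 = ((141/29)*91)*100 = (12831/29)*100 = 1283100/29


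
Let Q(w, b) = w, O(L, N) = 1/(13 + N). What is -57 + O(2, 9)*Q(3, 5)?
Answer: -1251/22 ≈ -56.864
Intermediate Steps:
-57 + O(2, 9)*Q(3, 5) = -57 + 3/(13 + 9) = -57 + 3/22 = -1251/22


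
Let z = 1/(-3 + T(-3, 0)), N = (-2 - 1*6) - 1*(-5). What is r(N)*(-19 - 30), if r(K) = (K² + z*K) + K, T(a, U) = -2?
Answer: -1617/5 ≈ -323.40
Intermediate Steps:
N = -3 (N = (-2 - 6) + 5 = -8 + 5 = -3)
z = -⅕ (z = 1/(-3 - 2) = 1/(-5) = -⅕ ≈ -0.20000)
r(K) = K² + 4*K/5 (r(K) = (K² - K/5) + K = K² + 4*K/5)
r(N)*(-19 - 30) = ((⅕)*(-3)*(4 + 5*(-3)))*(-19 - 30) = ((⅕)*(-3)*(4 - 15))*(-49) = ((⅕)*(-3)*(-11))*(-49) = (33/5)*(-49) = -1617/5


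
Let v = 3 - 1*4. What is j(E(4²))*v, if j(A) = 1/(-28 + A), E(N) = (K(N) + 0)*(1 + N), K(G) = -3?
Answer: 1/79 ≈ 0.012658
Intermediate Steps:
E(N) = -3 - 3*N (E(N) = (-3 + 0)*(1 + N) = -3*(1 + N) = -3 - 3*N)
v = -1 (v = 3 - 4 = -1)
j(E(4²))*v = -1/(-28 + (-3 - 3*4²)) = -1/(-28 + (-3 - 3*16)) = -1/(-28 + (-3 - 48)) = -1/(-28 - 51) = -1/(-79) = -1/79*(-1) = 1/79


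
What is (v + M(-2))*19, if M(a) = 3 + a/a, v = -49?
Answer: -855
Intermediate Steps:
M(a) = 4 (M(a) = 3 + 1 = 4)
(v + M(-2))*19 = (-49 + 4)*19 = -45*19 = -855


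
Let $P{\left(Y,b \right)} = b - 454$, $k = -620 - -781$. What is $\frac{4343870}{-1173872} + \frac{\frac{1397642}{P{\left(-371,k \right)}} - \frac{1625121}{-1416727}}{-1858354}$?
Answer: $- \frac{837139401680984456937}{226382572253520620392} \approx -3.6979$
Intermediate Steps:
$k = 161$ ($k = -620 + 781 = 161$)
$P{\left(Y,b \right)} = -454 + b$
$\frac{4343870}{-1173872} + \frac{\frac{1397642}{P{\left(-371,k \right)}} - \frac{1625121}{-1416727}}{-1858354} = \frac{4343870}{-1173872} + \frac{\frac{1397642}{-454 + 161} - \frac{1625121}{-1416727}}{-1858354} = 4343870 \left(- \frac{1}{1173872}\right) + \left(\frac{1397642}{-293} - - \frac{1625121}{1416727}\right) \left(- \frac{1}{1858354}\right) = - \frac{2171935}{586936} + \left(1397642 \left(- \frac{1}{293}\right) + \frac{1625121}{1416727}\right) \left(- \frac{1}{1858354}\right) = - \frac{2171935}{586936} + \left(- \frac{1397642}{293} + \frac{1625121}{1416727}\right) \left(- \frac{1}{1858354}\right) = - \frac{2171935}{586936} - - \frac{1979600997281}{771404624195894} = - \frac{2171935}{586936} + \frac{1979600997281}{771404624195894} = - \frac{837139401680984456937}{226382572253520620392}$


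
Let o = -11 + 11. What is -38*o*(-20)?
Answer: 0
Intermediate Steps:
o = 0
-38*o*(-20) = -38*0*(-20) = 0*(-20) = 0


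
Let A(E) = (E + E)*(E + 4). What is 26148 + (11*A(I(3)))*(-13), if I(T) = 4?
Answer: 16996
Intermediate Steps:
A(E) = 2*E*(4 + E) (A(E) = (2*E)*(4 + E) = 2*E*(4 + E))
26148 + (11*A(I(3)))*(-13) = 26148 + (11*(2*4*(4 + 4)))*(-13) = 26148 + (11*(2*4*8))*(-13) = 26148 + (11*64)*(-13) = 26148 + 704*(-13) = 26148 - 9152 = 16996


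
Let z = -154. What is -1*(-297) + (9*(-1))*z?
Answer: 1683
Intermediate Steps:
-1*(-297) + (9*(-1))*z = -1*(-297) + (9*(-1))*(-154) = 297 - 9*(-154) = 297 + 1386 = 1683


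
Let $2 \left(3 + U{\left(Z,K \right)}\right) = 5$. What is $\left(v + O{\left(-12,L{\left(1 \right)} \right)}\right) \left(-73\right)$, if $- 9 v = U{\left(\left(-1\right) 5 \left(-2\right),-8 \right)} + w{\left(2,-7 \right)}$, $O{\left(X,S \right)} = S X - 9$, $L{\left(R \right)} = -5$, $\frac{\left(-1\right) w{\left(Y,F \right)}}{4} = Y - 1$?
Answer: $- \frac{7519}{2} \approx -3759.5$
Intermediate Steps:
$w{\left(Y,F \right)} = 4 - 4 Y$ ($w{\left(Y,F \right)} = - 4 \left(Y - 1\right) = - 4 \left(-1 + Y\right) = 4 - 4 Y$)
$U{\left(Z,K \right)} = - \frac{1}{2}$ ($U{\left(Z,K \right)} = -3 + \frac{1}{2} \cdot 5 = -3 + \frac{5}{2} = - \frac{1}{2}$)
$O{\left(X,S \right)} = -9 + S X$
$v = \frac{1}{2}$ ($v = - \frac{- \frac{1}{2} + \left(4 - 8\right)}{9} = - \frac{- \frac{1}{2} - 4}{9} = \left(- \frac{1}{9}\right) \left(- \frac{9}{2}\right) = \frac{1}{2} \approx 0.5$)
$\left(v + O{\left(-12,L{\left(1 \right)} \right)}\right) \left(-73\right) = \left(\frac{1}{2} - -51\right) \left(-73\right) = \left(\frac{1}{2} + \left(-9 + 60\right)\right) \left(-73\right) = \left(\frac{1}{2} + 51\right) \left(-73\right) = \frac{103}{2} \left(-73\right) = - \frac{7519}{2}$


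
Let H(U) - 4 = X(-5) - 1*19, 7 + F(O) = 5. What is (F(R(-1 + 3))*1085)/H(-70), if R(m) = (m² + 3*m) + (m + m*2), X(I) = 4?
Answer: 2170/11 ≈ 197.27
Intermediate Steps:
R(m) = m² + 6*m (R(m) = (m² + 3*m) + (m + 2*m) = (m² + 3*m) + 3*m = m² + 6*m)
F(O) = -2 (F(O) = -7 + 5 = -2)
H(U) = -11 (H(U) = 4 + (4 - 1*19) = 4 + (4 - 19) = 4 - 15 = -11)
(F(R(-1 + 3))*1085)/H(-70) = -2*1085/(-11) = -2170*(-1/11) = 2170/11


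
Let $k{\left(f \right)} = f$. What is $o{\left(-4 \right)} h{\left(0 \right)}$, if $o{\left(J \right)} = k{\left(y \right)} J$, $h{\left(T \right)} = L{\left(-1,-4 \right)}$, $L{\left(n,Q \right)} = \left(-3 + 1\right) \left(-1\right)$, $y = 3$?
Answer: $-24$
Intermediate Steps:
$L{\left(n,Q \right)} = 2$ ($L{\left(n,Q \right)} = \left(-2\right) \left(-1\right) = 2$)
$h{\left(T \right)} = 2$
$o{\left(J \right)} = 3 J$
$o{\left(-4 \right)} h{\left(0 \right)} = 3 \left(-4\right) 2 = \left(-12\right) 2 = -24$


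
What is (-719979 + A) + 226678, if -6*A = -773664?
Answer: -364357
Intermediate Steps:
A = 128944 (A = -⅙*(-773664) = 128944)
(-719979 + A) + 226678 = (-719979 + 128944) + 226678 = -591035 + 226678 = -364357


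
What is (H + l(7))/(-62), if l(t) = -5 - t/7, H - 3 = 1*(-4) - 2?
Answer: 9/62 ≈ 0.14516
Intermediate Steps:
H = -3 (H = 3 + (1*(-4) - 2) = 3 + (-4 - 2) = 3 - 6 = -3)
l(t) = -5 - t/7
(H + l(7))/(-62) = (-3 + (-5 - ⅐*7))/(-62) = (-3 + (-5 - 1))*(-1/62) = (-3 - 6)*(-1/62) = -9*(-1/62) = 9/62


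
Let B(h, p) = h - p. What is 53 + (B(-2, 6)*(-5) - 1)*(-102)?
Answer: -3925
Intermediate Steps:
53 + (B(-2, 6)*(-5) - 1)*(-102) = 53 + ((-2 - 1*6)*(-5) - 1)*(-102) = 53 + ((-2 - 6)*(-5) - 1)*(-102) = 53 + (-8*(-5) - 1)*(-102) = 53 + (40 - 1)*(-102) = 53 + 39*(-102) = 53 - 3978 = -3925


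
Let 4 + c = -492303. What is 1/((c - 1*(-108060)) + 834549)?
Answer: 1/450302 ≈ 2.2207e-6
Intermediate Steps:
c = -492307 (c = -4 - 492303 = -492307)
1/((c - 1*(-108060)) + 834549) = 1/((-492307 - 1*(-108060)) + 834549) = 1/((-492307 + 108060) + 834549) = 1/(-384247 + 834549) = 1/450302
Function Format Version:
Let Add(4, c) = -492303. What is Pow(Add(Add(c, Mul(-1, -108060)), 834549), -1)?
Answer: Rational(1, 450302) ≈ 2.2207e-6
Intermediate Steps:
c = -492307 (c = Add(-4, -492303) = -492307)
Pow(Add(Add(c, Mul(-1, -108060)), 834549), -1) = Pow(Add(Add(-492307, Mul(-1, -108060)), 834549), -1) = Pow(Add(Add(-492307, 108060), 834549), -1) = Pow(Add(-384247, 834549), -1) = Pow(450302, -1) = Rational(1, 450302)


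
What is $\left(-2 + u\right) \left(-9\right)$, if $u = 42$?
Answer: $-360$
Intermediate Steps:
$\left(-2 + u\right) \left(-9\right) = \left(-2 + 42\right) \left(-9\right) = 40 \left(-9\right) = -360$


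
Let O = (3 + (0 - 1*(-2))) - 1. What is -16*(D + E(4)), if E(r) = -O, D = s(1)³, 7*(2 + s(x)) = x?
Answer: 57104/343 ≈ 166.48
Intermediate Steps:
O = 4 (O = (3 + (0 + 2)) - 1 = (3 + 2) - 1 = 5 - 1 = 4)
s(x) = -2 + x/7
D = -2197/343 (D = (-2 + (⅐)*1)³ = (-2 + ⅐)³ = (-13/7)³ = -2197/343 ≈ -6.4053)
E(r) = -4 (E(r) = -1*4 = -4)
-16*(D + E(4)) = -16*(-2197/343 - 4) = -16*(-3569/343) = 57104/343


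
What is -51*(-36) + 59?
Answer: 1895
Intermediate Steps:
-51*(-36) + 59 = 1836 + 59 = 1895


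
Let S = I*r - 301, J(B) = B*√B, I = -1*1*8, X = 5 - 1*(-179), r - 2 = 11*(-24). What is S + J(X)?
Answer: 1795 + 368*√46 ≈ 4290.9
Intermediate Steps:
r = -262 (r = 2 + 11*(-24) = 2 - 264 = -262)
X = 184 (X = 5 + 179 = 184)
I = -8 (I = -1*8 = -8)
J(B) = B^(3/2)
S = 1795 (S = -8*(-262) - 301 = 2096 - 301 = 1795)
S + J(X) = 1795 + 184^(3/2) = 1795 + 368*√46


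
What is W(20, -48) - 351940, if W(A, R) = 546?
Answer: -351394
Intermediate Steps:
W(20, -48) - 351940 = 546 - 351940 = -351394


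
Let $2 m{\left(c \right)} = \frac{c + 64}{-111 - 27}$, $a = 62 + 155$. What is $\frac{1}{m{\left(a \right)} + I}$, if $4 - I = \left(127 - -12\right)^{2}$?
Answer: $- \frac{276}{5331773} \approx -5.1765 \cdot 10^{-5}$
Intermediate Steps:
$a = 217$
$I = -19317$ ($I = 4 - \left(127 - -12\right)^{2} = 4 - \left(127 + 12\right)^{2} = 4 - 139^{2} = 4 - 19321 = -19317$)
$m{\left(c \right)} = - \frac{16}{69} - \frac{c}{276}$ ($m{\left(c \right)} = \frac{\left(c + 64\right) \frac{1}{-111 - 27}}{2} = \frac{\left(64 + c\right) \frac{1}{-138}}{2} = \frac{\left(64 + c\right) \left(- \frac{1}{138}\right)}{2} = \frac{- \frac{32}{69} - \frac{c}{138}}{2} = - \frac{16}{69} - \frac{c}{276}$)
$\frac{1}{m{\left(a \right)} + I} = \frac{1}{\left(- \frac{16}{69} - \frac{217}{276}\right) - 19317} = \frac{1}{- \frac{281}{276} - 19317} = \frac{1}{- \frac{5331773}{276}} = - \frac{276}{5331773}$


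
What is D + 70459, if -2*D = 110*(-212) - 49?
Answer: 164287/2 ≈ 82144.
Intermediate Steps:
D = 23369/2 (D = -(110*(-212) - 49)/2 = -(-23320 - 49)/2 = -1/2*(-23369) = 23369/2 ≈ 11685.)
D + 70459 = 23369/2 + 70459 = 164287/2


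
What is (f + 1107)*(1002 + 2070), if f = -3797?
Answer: -8263680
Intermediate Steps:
(f + 1107)*(1002 + 2070) = (-3797 + 1107)*(1002 + 2070) = -2690*3072 = -8263680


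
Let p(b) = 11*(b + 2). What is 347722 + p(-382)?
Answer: 343542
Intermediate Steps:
p(b) = 22 + 11*b (p(b) = 11*(2 + b) = 22 + 11*b)
347722 + p(-382) = 347722 + (22 + 11*(-382)) = 347722 + (22 - 4202) = 347722 - 4180 = 343542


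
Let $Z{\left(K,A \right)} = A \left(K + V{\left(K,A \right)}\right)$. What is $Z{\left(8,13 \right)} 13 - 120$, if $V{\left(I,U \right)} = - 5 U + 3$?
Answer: $-9246$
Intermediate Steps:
$V{\left(I,U \right)} = 3 - 5 U$
$Z{\left(K,A \right)} = A \left(3 + K - 5 A\right)$ ($Z{\left(K,A \right)} = A \left(K - \left(-3 + 5 A\right)\right) = A \left(3 + K - 5 A\right)$)
$Z{\left(8,13 \right)} 13 - 120 = 13 \left(3 + 8 - 65\right) 13 - 120 = 13 \left(-54\right) 13 - 120 = \left(-702\right) 13 - 120 = -9126 - 120 = -9246$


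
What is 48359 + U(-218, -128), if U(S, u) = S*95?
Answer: 27649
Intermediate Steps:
U(S, u) = 95*S
48359 + U(-218, -128) = 48359 + 95*(-218) = 48359 - 20710 = 27649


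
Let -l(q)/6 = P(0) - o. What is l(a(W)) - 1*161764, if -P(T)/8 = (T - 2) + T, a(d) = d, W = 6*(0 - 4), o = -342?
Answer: -163912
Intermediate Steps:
W = -24 (W = 6*(-4) = -24)
P(T) = 16 - 16*T (P(T) = -8*((T - 2) + T) = -8*((-2 + T) + T) = -8*(-2 + 2*T) = 16 - 16*T)
l(q) = -2148 (l(q) = -6*((16 - 16*0) - 1*(-342)) = -6*((16 + 0) + 342) = -6*(16 + 342) = -6*358 = -2148)
l(a(W)) - 1*161764 = -2148 - 1*161764 = -2148 - 161764 = -163912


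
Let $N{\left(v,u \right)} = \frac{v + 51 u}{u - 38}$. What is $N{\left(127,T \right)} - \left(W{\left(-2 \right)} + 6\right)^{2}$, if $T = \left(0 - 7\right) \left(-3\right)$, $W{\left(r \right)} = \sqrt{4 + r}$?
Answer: $- \frac{1844}{17} - 12 \sqrt{2} \approx -125.44$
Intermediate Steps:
$T = 21$ ($T = \left(-7\right) \left(-3\right) = 21$)
$N{\left(v,u \right)} = \frac{v + 51 u}{-38 + u}$
$N{\left(127,T \right)} - \left(W{\left(-2 \right)} + 6\right)^{2} = \frac{127 + 51 \cdot 21}{-38 + 21} - \left(\sqrt{4 - 2} + 6\right)^{2} = \frac{127 + 1071}{-17} - \left(\sqrt{2} + 6\right)^{2} = \left(- \frac{1}{17}\right) 1198 - \left(6 + \sqrt{2}\right)^{2} = - \frac{1198}{17} - \left(6 + \sqrt{2}\right)^{2}$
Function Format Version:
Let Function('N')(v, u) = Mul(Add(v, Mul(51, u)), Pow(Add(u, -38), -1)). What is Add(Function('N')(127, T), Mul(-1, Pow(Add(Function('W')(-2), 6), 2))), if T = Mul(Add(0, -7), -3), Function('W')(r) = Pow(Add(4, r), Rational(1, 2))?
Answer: Add(Rational(-1844, 17), Mul(-12, Pow(2, Rational(1, 2)))) ≈ -125.44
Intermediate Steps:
T = 21 (T = Mul(-7, -3) = 21)
Function('N')(v, u) = Mul(Pow(Add(-38, u), -1), Add(v, Mul(51, u))) (Function('N')(v, u) = Mul(Add(v, Mul(51, u)), Pow(Add(-38, u), -1)) = Mul(Pow(Add(-38, u), -1), Add(v, Mul(51, u))))
Add(Function('N')(127, T), Mul(-1, Pow(Add(Function('W')(-2), 6), 2))) = Add(Mul(Pow(Add(-38, 21), -1), Add(127, Mul(51, 21))), Mul(-1, Pow(Add(Pow(Add(4, -2), Rational(1, 2)), 6), 2))) = Add(Mul(Pow(-17, -1), Add(127, 1071)), Mul(-1, Pow(Add(Pow(2, Rational(1, 2)), 6), 2))) = Add(Mul(Rational(-1, 17), 1198), Mul(-1, Pow(Add(6, Pow(2, Rational(1, 2))), 2))) = Add(Rational(-1198, 17), Mul(-1, Pow(Add(6, Pow(2, Rational(1, 2))), 2)))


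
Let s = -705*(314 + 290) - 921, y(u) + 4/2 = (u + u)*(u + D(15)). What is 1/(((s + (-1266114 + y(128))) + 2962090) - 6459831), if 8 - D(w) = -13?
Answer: -1/5152454 ≈ -1.9408e-7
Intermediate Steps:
D(w) = 21 (D(w) = 8 - 1*(-13) = 8 + 13 = 21)
y(u) = -2 + 2*u*(21 + u) (y(u) = -2 + (u + u)*(u + 21) = -2 + (2*u)*(21 + u) = -2 + 2*u*(21 + u))
s = -426741 (s = -705*604 - 921 = -425820 - 921 = -426741)
1/(((s + (-1266114 + y(128))) + 2962090) - 6459831) = 1/(((-426741 + (-1266114 + (-2 + 2*128² + 42*128))) + 2962090) - 6459831) = 1/(((-426741 + (-1266114 + (-2 + 2*16384 + 5376))) + 2962090) - 6459831) = 1/(((-426741 + (-1266114 + (-2 + 32768 + 5376))) + 2962090) - 6459831) = 1/(((-426741 + (-1266114 + 38142)) + 2962090) - 6459831) = 1/(((-426741 - 1227972) + 2962090) - 6459831) = 1/((-1654713 + 2962090) - 6459831) = 1/(1307377 - 6459831) = 1/(-5152454) = -1/5152454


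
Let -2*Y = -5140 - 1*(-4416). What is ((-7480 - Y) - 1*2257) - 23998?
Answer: -34097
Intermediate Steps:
Y = 362 (Y = -(-5140 - 1*(-4416))/2 = -(-5140 + 4416)/2 = -½*(-724) = 362)
((-7480 - Y) - 1*2257) - 23998 = ((-7480 - 1*362) - 1*2257) - 23998 = ((-7480 - 362) - 2257) - 23998 = (-7842 - 2257) - 23998 = -10099 - 23998 = -34097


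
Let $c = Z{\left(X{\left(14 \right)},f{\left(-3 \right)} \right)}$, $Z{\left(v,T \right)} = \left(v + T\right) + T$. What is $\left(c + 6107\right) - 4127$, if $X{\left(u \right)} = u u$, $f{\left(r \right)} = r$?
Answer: $2170$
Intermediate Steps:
$X{\left(u \right)} = u^{2}$
$Z{\left(v,T \right)} = v + 2 T$ ($Z{\left(v,T \right)} = \left(T + v\right) + T = v + 2 T$)
$c = 190$ ($c = 14^{2} + 2 \left(-3\right) = 196 - 6 = 190$)
$\left(c + 6107\right) - 4127 = \left(190 + 6107\right) - 4127 = 6297 - 4127 = 2170$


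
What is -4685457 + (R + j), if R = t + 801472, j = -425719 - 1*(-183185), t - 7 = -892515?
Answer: -5019027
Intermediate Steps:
t = -892508 (t = 7 - 892515 = -892508)
j = -242534 (j = -425719 + 183185 = -242534)
R = -91036 (R = -892508 + 801472 = -91036)
-4685457 + (R + j) = -4685457 + (-91036 - 242534) = -4685457 - 333570 = -5019027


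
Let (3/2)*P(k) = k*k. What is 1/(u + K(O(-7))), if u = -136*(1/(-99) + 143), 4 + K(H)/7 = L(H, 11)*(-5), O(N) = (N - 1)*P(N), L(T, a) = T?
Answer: -99/1022468 ≈ -9.6824e-5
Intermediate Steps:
P(k) = 2*k²/3 (P(k) = 2*(k*k)/3 = 2*k²/3)
O(N) = 2*N²*(-1 + N)/3 (O(N) = (N - 1)*(2*N²/3) = (-1 + N)*(2*N²/3) = 2*N²*(-1 + N)/3)
K(H) = -28 - 35*H (K(H) = -28 + 7*(H*(-5)) = -28 + 7*(-5*H) = -28 - 35*H)
u = -1925216/99 (u = -136*(-1/99 + 143) = -136*14156/99 = -1925216/99 ≈ -19447.)
1/(u + K(O(-7))) = 1/(-1925216/99 + (-28 - 70*(-7)²*(-1 - 7)/3)) = 1/(-1925216/99 + (-28 - 70*49*(-8)/3)) = 1/(-1925216/99 + (-28 - 35*(-784/3))) = 1/(-1925216/99 + (-28 + 27440/3)) = 1/(-1925216/99 + 27356/3) = 1/(-1022468/99) = -99/1022468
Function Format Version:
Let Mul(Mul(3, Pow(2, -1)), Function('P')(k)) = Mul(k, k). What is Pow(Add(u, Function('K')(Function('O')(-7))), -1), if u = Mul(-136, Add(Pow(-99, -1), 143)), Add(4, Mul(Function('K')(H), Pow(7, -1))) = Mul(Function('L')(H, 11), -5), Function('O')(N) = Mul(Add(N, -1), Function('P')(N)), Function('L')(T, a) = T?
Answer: Rational(-99, 1022468) ≈ -9.6824e-5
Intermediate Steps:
Function('P')(k) = Mul(Rational(2, 3), Pow(k, 2)) (Function('P')(k) = Mul(Rational(2, 3), Mul(k, k)) = Mul(Rational(2, 3), Pow(k, 2)))
Function('O')(N) = Mul(Rational(2, 3), Pow(N, 2), Add(-1, N)) (Function('O')(N) = Mul(Add(N, -1), Mul(Rational(2, 3), Pow(N, 2))) = Mul(Add(-1, N), Mul(Rational(2, 3), Pow(N, 2))) = Mul(Rational(2, 3), Pow(N, 2), Add(-1, N)))
Function('K')(H) = Add(-28, Mul(-35, H)) (Function('K')(H) = Add(-28, Mul(7, Mul(H, -5))) = Add(-28, Mul(7, Mul(-5, H))) = Add(-28, Mul(-35, H)))
u = Rational(-1925216, 99) (u = Mul(-136, Add(Rational(-1, 99), 143)) = Mul(-136, Rational(14156, 99)) = Rational(-1925216, 99) ≈ -19447.)
Pow(Add(u, Function('K')(Function('O')(-7))), -1) = Pow(Add(Rational(-1925216, 99), Add(-28, Mul(-35, Mul(Rational(2, 3), Pow(-7, 2), Add(-1, -7))))), -1) = Pow(Add(Rational(-1925216, 99), Add(-28, Mul(-35, Mul(Rational(2, 3), 49, -8)))), -1) = Pow(Add(Rational(-1925216, 99), Add(-28, Mul(-35, Rational(-784, 3)))), -1) = Pow(Add(Rational(-1925216, 99), Add(-28, Rational(27440, 3))), -1) = Pow(Add(Rational(-1925216, 99), Rational(27356, 3)), -1) = Pow(Rational(-1022468, 99), -1) = Rational(-99, 1022468)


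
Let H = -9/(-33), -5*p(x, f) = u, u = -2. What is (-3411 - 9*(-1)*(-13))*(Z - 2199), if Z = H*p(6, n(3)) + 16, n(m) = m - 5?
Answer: 423568152/55 ≈ 7.7012e+6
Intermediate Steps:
n(m) = -5 + m
p(x, f) = ⅖ (p(x, f) = -⅕*(-2) = ⅖)
H = 3/11 (H = -9*(-1/33) = 3/11 ≈ 0.27273)
Z = 886/55 (Z = (3/11)*(⅖) + 16 = 6/55 + 16 = 886/55 ≈ 16.109)
(-3411 - 9*(-1)*(-13))*(Z - 2199) = (-3411 - 9*(-1)*(-13))*(886/55 - 2199) = (-3411 + 9*(-13))*(-120059/55) = (-3411 - 117)*(-120059/55) = -3528*(-120059/55) = 423568152/55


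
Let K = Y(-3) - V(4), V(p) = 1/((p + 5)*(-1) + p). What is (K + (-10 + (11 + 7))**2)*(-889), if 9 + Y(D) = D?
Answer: -232029/5 ≈ -46406.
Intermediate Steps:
Y(D) = -9 + D
V(p) = -1/5 (V(p) = 1/((5 + p)*(-1) + p) = 1/((-5 - p) + p) = 1/(-5) = -1/5)
K = -59/5 (K = (-9 - 3) - 1*(-1/5) = -12 + 1/5 = -59/5 ≈ -11.800)
(K + (-10 + (11 + 7))**2)*(-889) = (-59/5 + (-10 + (11 + 7))**2)*(-889) = (-59/5 + (-10 + 18)**2)*(-889) = (-59/5 + 8**2)*(-889) = (-59/5 + 64)*(-889) = (261/5)*(-889) = -232029/5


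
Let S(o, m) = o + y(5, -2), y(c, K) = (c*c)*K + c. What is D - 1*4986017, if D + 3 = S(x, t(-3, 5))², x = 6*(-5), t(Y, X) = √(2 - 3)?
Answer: -4980395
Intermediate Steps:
t(Y, X) = I (t(Y, X) = √(-1) = I)
x = -30
y(c, K) = c + K*c² (y(c, K) = c²*K + c = K*c² + c = c + K*c²)
S(o, m) = -45 + o (S(o, m) = o + 5*(1 - 2*5) = o + 5*(1 - 10) = o + 5*(-9) = o - 45 = -45 + o)
D = 5622 (D = -3 + (-45 - 30)² = -3 + (-75)² = -3 + 5625 = 5622)
D - 1*4986017 = 5622 - 1*4986017 = 5622 - 4986017 = -4980395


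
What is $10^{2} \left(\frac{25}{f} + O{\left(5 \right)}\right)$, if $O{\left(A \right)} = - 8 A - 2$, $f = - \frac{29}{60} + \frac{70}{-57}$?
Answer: $- \frac{11044200}{1951} \approx -5660.8$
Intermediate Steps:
$f = - \frac{1951}{1140}$ ($f = \left(-29\right) \frac{1}{60} + 70 \left(- \frac{1}{57}\right) = - \frac{29}{60} - \frac{70}{57} = - \frac{1951}{1140} \approx -1.7114$)
$O{\left(A \right)} = -2 - 8 A$
$10^{2} \left(\frac{25}{f} + O{\left(5 \right)}\right) = 10^{2} \left(\frac{25}{- \frac{1951}{1140}} - 42\right) = 100 \left(25 \left(- \frac{1140}{1951}\right) - 42\right) = 100 \left(- \frac{28500}{1951} - 42\right) = 100 \left(- \frac{110442}{1951}\right) = - \frac{11044200}{1951}$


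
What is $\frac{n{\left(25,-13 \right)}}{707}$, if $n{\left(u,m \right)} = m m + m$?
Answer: $\frac{156}{707} \approx 0.22065$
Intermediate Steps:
$n{\left(u,m \right)} = m + m^{2}$ ($n{\left(u,m \right)} = m^{2} + m = m + m^{2}$)
$\frac{n{\left(25,-13 \right)}}{707} = \frac{\left(-13\right) \left(1 - 13\right)}{707} = \left(-13\right) \left(-12\right) \frac{1}{707} = 156 \cdot \frac{1}{707} = \frac{156}{707}$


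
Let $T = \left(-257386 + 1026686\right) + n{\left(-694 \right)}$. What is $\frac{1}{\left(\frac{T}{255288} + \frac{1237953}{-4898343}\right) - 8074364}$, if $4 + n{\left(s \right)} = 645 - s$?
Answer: $- \frac{416829395928}{3365631115689452345} \approx -1.2385 \cdot 10^{-7}$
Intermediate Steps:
$n{\left(s \right)} = 641 - s$ ($n{\left(s \right)} = -4 - \left(-645 + s\right) = 641 - s$)
$T = 770635$ ($T = \left(-257386 + 1026686\right) + \left(641 - -694\right) = 769300 + \left(641 + 694\right) = 769300 + 1335 = 770635$)
$\frac{1}{\left(\frac{T}{255288} + \frac{1237953}{-4898343}\right) - 8074364} = \frac{1}{\left(\frac{770635}{255288} + \frac{1237953}{-4898343}\right) - 8074364} = \frac{1}{\left(770635 \cdot \frac{1}{255288} + 1237953 \left(- \frac{1}{4898343}\right)\right) - 8074364} = \frac{1}{\left(\frac{770635}{255288} - \frac{412651}{1632781}\right) - 8074364} = \frac{1}{\frac{1152933337447}{416829395928} - 8074364} = \frac{1}{- \frac{3365631115689452345}{416829395928}} = - \frac{416829395928}{3365631115689452345}$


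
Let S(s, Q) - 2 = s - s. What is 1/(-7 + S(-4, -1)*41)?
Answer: 1/75 ≈ 0.013333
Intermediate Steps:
S(s, Q) = 2 (S(s, Q) = 2 + (s - s) = 2 + 0 = 2)
1/(-7 + S(-4, -1)*41) = 1/(-7 + 2*41) = 1/(-7 + 82) = 1/75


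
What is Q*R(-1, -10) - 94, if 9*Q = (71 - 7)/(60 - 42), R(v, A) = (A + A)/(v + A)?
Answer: -83114/891 ≈ -93.282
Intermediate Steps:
R(v, A) = 2*A/(A + v) (R(v, A) = (2*A)/(A + v) = 2*A/(A + v))
Q = 32/81 (Q = ((71 - 7)/(60 - 42))/9 = (64/18)/9 = (64*(1/18))/9 = (1/9)*(32/9) = 32/81 ≈ 0.39506)
Q*R(-1, -10) - 94 = 32*(2*(-10)/(-10 - 1))/81 - 94 = 32*(2*(-10)/(-11))/81 - 94 = 32*(2*(-10)*(-1/11))/81 - 94 = (32/81)*(20/11) - 94 = 640/891 - 94 = -83114/891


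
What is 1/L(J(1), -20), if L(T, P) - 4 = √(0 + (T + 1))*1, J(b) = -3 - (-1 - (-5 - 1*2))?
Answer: ⅙ - I*√2/12 ≈ 0.16667 - 0.11785*I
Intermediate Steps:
J(b) = -9 (J(b) = -3 - (-1 - (-5 - 2)) = -3 - (-1 - 1*(-7)) = -3 - (-1 + 7) = -3 - 1*6 = -3 - 6 = -9)
L(T, P) = 4 + √(1 + T) (L(T, P) = 4 + √(0 + (T + 1))*1 = 4 + √(0 + (1 + T))*1 = 4 + √(1 + T)*1 = 4 + √(1 + T))
1/L(J(1), -20) = 1/(4 + √(1 - 9)) = 1/(4 + √(-8)) = 1/(4 + 2*I*√2)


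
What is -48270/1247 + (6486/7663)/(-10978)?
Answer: -2030346775911/52451572129 ≈ -38.709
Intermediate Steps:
-48270/1247 + (6486/7663)/(-10978) = -48270*1/1247 + (6486*(1/7663))*(-1/10978) = -48270/1247 + (6486/7663)*(-1/10978) = -48270/1247 - 3243/42062207 = -2030346775911/52451572129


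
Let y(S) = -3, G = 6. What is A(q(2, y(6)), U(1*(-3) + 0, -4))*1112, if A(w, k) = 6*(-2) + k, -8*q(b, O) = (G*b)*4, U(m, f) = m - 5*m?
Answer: 0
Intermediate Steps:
U(m, f) = -4*m
q(b, O) = -3*b (q(b, O) = -6*b*4/8 = -3*b)
A(w, k) = -12 + k
A(q(2, y(6)), U(1*(-3) + 0, -4))*1112 = (-12 - 4*(1*(-3) + 0))*1112 = (-12 - 4*(-3 + 0))*1112 = (-12 - 4*(-3))*1112 = (-12 + 12)*1112 = 0*1112 = 0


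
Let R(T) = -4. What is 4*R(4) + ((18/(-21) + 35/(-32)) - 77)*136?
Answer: -301093/28 ≈ -10753.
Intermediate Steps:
4*R(4) + ((18/(-21) + 35/(-32)) - 77)*136 = 4*(-4) + ((18/(-21) + 35/(-32)) - 77)*136 = -16 + ((18*(-1/21) + 35*(-1/32)) - 77)*136 = -16 + ((-6/7 - 35/32) - 77)*136 = -16 + (-437/224 - 77)*136 = -16 - 17685/224*136 = -16 - 300645/28 = -301093/28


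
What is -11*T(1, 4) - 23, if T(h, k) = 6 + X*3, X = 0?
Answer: -89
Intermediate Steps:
T(h, k) = 6 (T(h, k) = 6 + 0*3 = 6 + 0 = 6)
-11*T(1, 4) - 23 = -11*6 - 23 = -66 - 23 = -89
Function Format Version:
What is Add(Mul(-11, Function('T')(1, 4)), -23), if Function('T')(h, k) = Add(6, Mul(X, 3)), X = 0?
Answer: -89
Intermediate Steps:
Function('T')(h, k) = 6 (Function('T')(h, k) = Add(6, Mul(0, 3)) = Add(6, 0) = 6)
Add(Mul(-11, Function('T')(1, 4)), -23) = Add(Mul(-11, 6), -23) = Add(-66, -23) = -89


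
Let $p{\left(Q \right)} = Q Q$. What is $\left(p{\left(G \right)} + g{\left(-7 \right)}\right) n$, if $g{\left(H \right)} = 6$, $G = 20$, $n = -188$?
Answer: $-76328$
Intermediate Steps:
$p{\left(Q \right)} = Q^{2}$
$\left(p{\left(G \right)} + g{\left(-7 \right)}\right) n = \left(20^{2} + 6\right) \left(-188\right) = \left(400 + 6\right) \left(-188\right) = 406 \left(-188\right) = -76328$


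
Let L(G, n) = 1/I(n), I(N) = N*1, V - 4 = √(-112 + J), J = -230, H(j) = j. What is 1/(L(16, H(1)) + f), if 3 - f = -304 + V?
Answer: 8/2441 + 3*I*√38/92758 ≈ 0.0032773 + 0.00019937*I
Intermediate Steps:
V = 4 + 3*I*√38 (V = 4 + √(-112 - 230) = 4 + √(-342) = 4 + 3*I*√38 ≈ 4.0 + 18.493*I)
I(N) = N
f = 303 - 3*I*√38 (f = 3 - (-304 + (4 + 3*I*√38)) = 3 - (-300 + 3*I*√38) = 3 + (300 - 3*I*√38) = 303 - 3*I*√38 ≈ 303.0 - 18.493*I)
L(G, n) = 1/n
1/(L(16, H(1)) + f) = 1/(1/1 + (303 - 3*I*√38)) = 1/(1 + (303 - 3*I*√38)) = 1/(304 - 3*I*√38)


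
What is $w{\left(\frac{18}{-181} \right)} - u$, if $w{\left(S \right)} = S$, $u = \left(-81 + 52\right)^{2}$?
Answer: $- \frac{152239}{181} \approx -841.1$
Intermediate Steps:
$u = 841$ ($u = \left(-29\right)^{2} = 841$)
$w{\left(\frac{18}{-181} \right)} - u = \frac{18}{-181} - 841 = 18 \left(- \frac{1}{181}\right) - 841 = - \frac{18}{181} - 841 = - \frac{152239}{181}$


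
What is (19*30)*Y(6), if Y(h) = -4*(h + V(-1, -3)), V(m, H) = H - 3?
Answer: 0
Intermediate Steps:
V(m, H) = -3 + H
Y(h) = 24 - 4*h (Y(h) = -4*(h + (-3 - 3)) = -4*(h - 6) = -4*(-6 + h) = 24 - 4*h)
(19*30)*Y(6) = (19*30)*(24 - 4*6) = 570*(24 - 24) = 570*0 = 0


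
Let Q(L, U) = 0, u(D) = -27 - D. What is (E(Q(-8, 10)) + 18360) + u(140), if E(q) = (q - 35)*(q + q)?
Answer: 18193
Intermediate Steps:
E(q) = 2*q*(-35 + q) (E(q) = (-35 + q)*(2*q) = 2*q*(-35 + q))
(E(Q(-8, 10)) + 18360) + u(140) = (2*0*(-35 + 0) + 18360) + (-27 - 1*140) = (2*0*(-35) + 18360) + (-27 - 140) = (0 + 18360) - 167 = 18360 - 167 = 18193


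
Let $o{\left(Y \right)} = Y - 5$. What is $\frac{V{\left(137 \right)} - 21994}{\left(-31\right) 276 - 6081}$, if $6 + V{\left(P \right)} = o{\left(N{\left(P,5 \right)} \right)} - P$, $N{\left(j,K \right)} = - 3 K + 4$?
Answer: $\frac{22153}{14637} \approx 1.5135$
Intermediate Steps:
$N{\left(j,K \right)} = 4 - 3 K$
$o{\left(Y \right)} = -5 + Y$
$V{\left(P \right)} = -22 - P$ ($V{\left(P \right)} = -6 - \left(16 + P\right) = -22 - P$)
$\frac{V{\left(137 \right)} - 21994}{\left(-31\right) 276 - 6081} = \frac{\left(-22 - 137\right) - 21994}{\left(-31\right) 276 - 6081} = \frac{\left(-22 - 137\right) - 21994}{-8556 - 6081} = \frac{-159 - 21994}{-14637} = \left(-22153\right) \left(- \frac{1}{14637}\right) = \frac{22153}{14637}$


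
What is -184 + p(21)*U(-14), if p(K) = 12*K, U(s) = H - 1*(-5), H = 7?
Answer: 2840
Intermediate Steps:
U(s) = 12 (U(s) = 7 - 1*(-5) = 7 + 5 = 12)
-184 + p(21)*U(-14) = -184 + (12*21)*12 = -184 + 252*12 = -184 + 3024 = 2840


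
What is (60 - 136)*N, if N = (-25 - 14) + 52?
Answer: -988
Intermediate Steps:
N = 13 (N = -39 + 52 = 13)
(60 - 136)*N = (60 - 136)*13 = -76*13 = -988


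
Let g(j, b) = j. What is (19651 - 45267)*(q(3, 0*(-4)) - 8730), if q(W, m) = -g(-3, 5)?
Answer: 223550832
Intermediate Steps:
q(W, m) = 3 (q(W, m) = -1*(-3) = 3)
(19651 - 45267)*(q(3, 0*(-4)) - 8730) = (19651 - 45267)*(3 - 8730) = -25616*(-8727) = 223550832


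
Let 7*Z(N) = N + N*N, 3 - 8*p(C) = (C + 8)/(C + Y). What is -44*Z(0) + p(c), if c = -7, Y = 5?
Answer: 7/16 ≈ 0.43750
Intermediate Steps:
p(C) = 3/8 - (8 + C)/(8*(5 + C)) (p(C) = 3/8 - (C + 8)/(8*(C + 5)) = 3/8 - (8 + C)/(8*(5 + C)))
Z(N) = N/7 + N**2/7 (Z(N) = (N + N*N)/7 = (N + N**2)/7 = N/7 + N**2/7)
-44*Z(0) + p(c) = -44*0*(1 + 0)/7 + (7 + 2*(-7))/(8*(5 - 7)) = -44*0/7 + (1/8)*(7 - 14)/(-2) = -44*0 + (1/8)*(-1/2)*(-7) = 0 + 7/16 = 7/16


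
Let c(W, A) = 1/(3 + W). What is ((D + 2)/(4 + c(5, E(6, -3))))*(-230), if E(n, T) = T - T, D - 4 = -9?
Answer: 1840/11 ≈ 167.27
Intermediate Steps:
D = -5 (D = 4 - 9 = -5)
E(n, T) = 0
((D + 2)/(4 + c(5, E(6, -3))))*(-230) = ((-5 + 2)/(4 + 1/(3 + 5)))*(-230) = -3/(4 + 1/8)*(-230) = -3/(4 + ⅛)*(-230) = -3/33/8*(-230) = -3*8/33*(-230) = -8/11*(-230) = 1840/11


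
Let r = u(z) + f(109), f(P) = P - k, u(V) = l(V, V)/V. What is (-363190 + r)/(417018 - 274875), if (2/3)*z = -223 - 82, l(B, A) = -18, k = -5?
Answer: -110738168/43353615 ≈ -2.5543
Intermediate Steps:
z = -915/2 (z = 3*(-223 - 82)/2 = (3/2)*(-305) = -915/2 ≈ -457.50)
u(V) = -18/V
f(P) = 5 + P (f(P) = P - 1*(-5) = P + 5 = 5 + P)
r = 34782/305 (r = -18/(-915/2) + (5 + 109) = -18*(-2/915) + 114 = 12/305 + 114 = 34782/305 ≈ 114.04)
(-363190 + r)/(417018 - 274875) = (-363190 + 34782/305)/(417018 - 274875) = -110738168/305/142143 = -110738168/305*1/142143 = -110738168/43353615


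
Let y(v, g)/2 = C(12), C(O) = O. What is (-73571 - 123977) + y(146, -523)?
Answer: -197524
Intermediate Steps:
y(v, g) = 24 (y(v, g) = 2*12 = 24)
(-73571 - 123977) + y(146, -523) = (-73571 - 123977) + 24 = -197548 + 24 = -197524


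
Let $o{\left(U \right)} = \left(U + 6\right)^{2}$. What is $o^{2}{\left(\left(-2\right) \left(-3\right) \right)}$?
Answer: $20736$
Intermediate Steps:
$o{\left(U \right)} = \left(6 + U\right)^{2}$
$o^{2}{\left(\left(-2\right) \left(-3\right) \right)} = \left(\left(6 - -6\right)^{2}\right)^{2} = \left(\left(6 + 6\right)^{2}\right)^{2} = \left(12^{2}\right)^{2} = 144^{2} = 20736$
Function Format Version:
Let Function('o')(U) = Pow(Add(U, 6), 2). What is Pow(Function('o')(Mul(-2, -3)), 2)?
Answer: 20736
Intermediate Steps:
Function('o')(U) = Pow(Add(6, U), 2)
Pow(Function('o')(Mul(-2, -3)), 2) = Pow(Pow(Add(6, Mul(-2, -3)), 2), 2) = Pow(Pow(Add(6, 6), 2), 2) = Pow(Pow(12, 2), 2) = Pow(144, 2) = 20736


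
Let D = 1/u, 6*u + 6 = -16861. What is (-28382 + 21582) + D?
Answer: -114695606/16867 ≈ -6800.0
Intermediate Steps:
u = -16867/6 (u = -1 + (⅙)*(-16861) = -1 - 16861/6 = -16867/6 ≈ -2811.2)
D = -6/16867 (D = 1/(-16867/6) = -6/16867 ≈ -0.00035572)
(-28382 + 21582) + D = (-28382 + 21582) - 6/16867 = -6800 - 6/16867 = -114695606/16867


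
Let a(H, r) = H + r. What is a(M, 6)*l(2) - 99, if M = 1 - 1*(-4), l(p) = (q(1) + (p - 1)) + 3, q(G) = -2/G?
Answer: -77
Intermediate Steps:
l(p) = p (l(p) = (-2/1 + (p - 1)) + 3 = (-2*1 + (-1 + p)) + 3 = (-2 + (-1 + p)) + 3 = (-3 + p) + 3 = p)
M = 5 (M = 1 + 4 = 5)
a(M, 6)*l(2) - 99 = (5 + 6)*2 - 99 = 11*2 - 99 = 22 - 99 = -77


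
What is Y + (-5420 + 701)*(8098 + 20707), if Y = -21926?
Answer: -135952721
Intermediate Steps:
Y + (-5420 + 701)*(8098 + 20707) = -21926 + (-5420 + 701)*(8098 + 20707) = -21926 - 4719*28805 = -21926 - 135930795 = -135952721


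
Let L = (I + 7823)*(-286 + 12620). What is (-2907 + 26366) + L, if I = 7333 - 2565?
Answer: 155320853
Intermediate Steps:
I = 4768
L = 155297394 (L = (4768 + 7823)*(-286 + 12620) = 12591*12334 = 155297394)
(-2907 + 26366) + L = (-2907 + 26366) + 155297394 = 23459 + 155297394 = 155320853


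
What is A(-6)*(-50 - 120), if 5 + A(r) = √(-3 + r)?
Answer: 850 - 510*I ≈ 850.0 - 510.0*I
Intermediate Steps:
A(r) = -5 + √(-3 + r)
A(-6)*(-50 - 120) = (-5 + √(-3 - 6))*(-50 - 120) = (-5 + √(-9))*(-170) = (-5 + 3*I)*(-170) = 850 - 510*I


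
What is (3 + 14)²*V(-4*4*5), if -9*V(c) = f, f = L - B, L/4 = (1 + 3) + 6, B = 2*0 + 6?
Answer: -9826/9 ≈ -1091.8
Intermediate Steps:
B = 6 (B = 0 + 6 = 6)
L = 40 (L = 4*((1 + 3) + 6) = 4*(4 + 6) = 4*10 = 40)
f = 34 (f = 40 - 1*6 = 40 - 6 = 34)
V(c) = -34/9 (V(c) = -⅑*34 = -34/9)
(3 + 14)²*V(-4*4*5) = (3 + 14)²*(-34/9) = 17²*(-34/9) = 289*(-34/9) = -9826/9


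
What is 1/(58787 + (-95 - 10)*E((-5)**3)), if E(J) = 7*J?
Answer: 1/150662 ≈ 6.6374e-6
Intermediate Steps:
1/(58787 + (-95 - 10)*E((-5)**3)) = 1/(58787 + (-95 - 10)*(7*(-5)**3)) = 1/(58787 - 735*(-125)) = 1/(58787 - 105*(-875)) = 1/(58787 + 91875) = 1/150662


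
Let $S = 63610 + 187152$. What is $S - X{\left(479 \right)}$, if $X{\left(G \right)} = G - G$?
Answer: $250762$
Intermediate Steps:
$X{\left(G \right)} = 0$
$S = 250762$
$S - X{\left(479 \right)} = 250762 - 0 = 250762 + 0 = 250762$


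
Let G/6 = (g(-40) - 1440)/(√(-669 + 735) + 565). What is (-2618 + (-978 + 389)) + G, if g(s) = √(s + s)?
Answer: -1028424513/319159 + 8640*√66/319159 - 24*I*√330/319159 + 13560*I*√5/319159 ≈ -3222.1 + 0.093637*I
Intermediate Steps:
g(s) = √2*√s (g(s) = √(2*s) = √2*√s)
G = 6*(-1440 + 4*I*√5)/(565 + √66) (G = 6*((√2*√(-40) - 1440)/(√(-669 + 735) + 565)) = 6*((√2*(2*I*√10) - 1440)/(√66 + 565)) = 6*((4*I*√5 - 1440)/(565 + √66)) = 6*((-1440 + 4*I*√5)/(565 + √66)) = 6*(-1440 + 4*I*√5)/(565 + √66) ≈ -15.075 + 0.093637*I)
(-2618 + (-978 + 389)) + G = (-2618 + (-978 + 389)) + (-4881600/319159 + 8640*√66/319159 - 24*I*√330/319159 + 13560*I*√5/319159) = (-2618 - 589) + (-4881600/319159 + 8640*√66/319159 - 24*I*√330/319159 + 13560*I*√5/319159) = -3207 + (-4881600/319159 + 8640*√66/319159 - 24*I*√330/319159 + 13560*I*√5/319159) = -1028424513/319159 + 8640*√66/319159 - 24*I*√330/319159 + 13560*I*√5/319159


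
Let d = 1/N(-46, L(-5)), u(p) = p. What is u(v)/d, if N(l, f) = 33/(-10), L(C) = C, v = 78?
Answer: -1287/5 ≈ -257.40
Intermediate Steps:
N(l, f) = -33/10 (N(l, f) = 33*(-1/10) = -33/10)
d = -10/33 (d = 1/(-33/10) = -10/33 ≈ -0.30303)
u(v)/d = 78/(-10/33) = 78*(-33/10) = -1287/5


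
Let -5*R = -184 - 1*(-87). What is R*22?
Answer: 2134/5 ≈ 426.80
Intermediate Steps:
R = 97/5 (R = -(-184 - 1*(-87))/5 = -(-184 + 87)/5 = -1/5*(-97) = 97/5 ≈ 19.400)
R*22 = (97/5)*22 = 2134/5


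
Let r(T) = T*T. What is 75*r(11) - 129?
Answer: 8946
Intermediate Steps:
r(T) = T²
75*r(11) - 129 = 75*11² - 129 = 75*121 - 129 = 9075 - 129 = 8946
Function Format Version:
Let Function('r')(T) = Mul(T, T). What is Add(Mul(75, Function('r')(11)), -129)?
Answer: 8946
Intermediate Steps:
Function('r')(T) = Pow(T, 2)
Add(Mul(75, Function('r')(11)), -129) = Add(Mul(75, Pow(11, 2)), -129) = Add(Mul(75, 121), -129) = Add(9075, -129) = 8946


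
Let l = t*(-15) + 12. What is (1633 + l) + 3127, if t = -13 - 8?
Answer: 5087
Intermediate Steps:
t = -21
l = 327 (l = -21*(-15) + 12 = 315 + 12 = 327)
(1633 + l) + 3127 = (1633 + 327) + 3127 = 1960 + 3127 = 5087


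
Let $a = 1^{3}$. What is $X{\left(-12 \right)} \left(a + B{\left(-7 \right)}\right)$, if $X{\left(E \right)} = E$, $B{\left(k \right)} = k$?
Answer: $72$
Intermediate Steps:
$a = 1$
$X{\left(-12 \right)} \left(a + B{\left(-7 \right)}\right) = - 12 \left(1 - 7\right) = \left(-12\right) \left(-6\right) = 72$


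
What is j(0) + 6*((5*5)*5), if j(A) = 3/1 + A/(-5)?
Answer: 753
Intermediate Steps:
j(A) = 3 - A/5 (j(A) = 3*1 + A*(-⅕) = 3 - A/5)
j(0) + 6*((5*5)*5) = (3 - ⅕*0) + 6*((5*5)*5) = (3 + 0) + 6*(25*5) = 3 + 6*125 = 3 + 750 = 753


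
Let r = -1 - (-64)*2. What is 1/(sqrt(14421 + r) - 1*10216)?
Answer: -2554/26088027 - sqrt(3637)/52176054 ≈ -9.9055e-5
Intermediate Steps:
r = 127 (r = -1 - 64*(-2) = -1 + 128 = 127)
1/(sqrt(14421 + r) - 1*10216) = 1/(sqrt(14421 + 127) - 1*10216) = 1/(sqrt(14548) - 10216) = 1/(2*sqrt(3637) - 10216) = 1/(-10216 + 2*sqrt(3637))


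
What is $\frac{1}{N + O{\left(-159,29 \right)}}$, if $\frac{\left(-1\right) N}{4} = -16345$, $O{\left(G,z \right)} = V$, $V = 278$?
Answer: $\frac{1}{65658} \approx 1.523 \cdot 10^{-5}$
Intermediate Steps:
$O{\left(G,z \right)} = 278$
$N = 65380$ ($N = \left(-4\right) \left(-16345\right) = 65380$)
$\frac{1}{N + O{\left(-159,29 \right)}} = \frac{1}{65380 + 278} = \frac{1}{65658}$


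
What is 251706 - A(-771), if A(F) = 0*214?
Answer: 251706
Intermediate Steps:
A(F) = 0
251706 - A(-771) = 251706 - 1*0 = 251706 + 0 = 251706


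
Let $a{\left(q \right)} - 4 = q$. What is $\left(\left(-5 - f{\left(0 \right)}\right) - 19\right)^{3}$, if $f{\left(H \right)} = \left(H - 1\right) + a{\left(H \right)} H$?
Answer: $-12167$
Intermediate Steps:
$a{\left(q \right)} = 4 + q$
$f{\left(H \right)} = -1 + H + H \left(4 + H\right)$ ($f{\left(H \right)} = \left(H - 1\right) + \left(4 + H\right) H = \left(-1 + H\right) + H \left(4 + H\right) = -1 + H + H \left(4 + H\right)$)
$\left(\left(-5 - f{\left(0 \right)}\right) - 19\right)^{3} = \left(\left(-5 - \left(-1 + 0 + 0 \left(4 + 0\right)\right)\right) - 19\right)^{3} = \left(\left(-5 - \left(-1 + 0 + 0 \cdot 4\right)\right) - 19\right)^{3} = \left(\left(-5 - \left(-1 + 0 + 0\right)\right) - 19\right)^{3} = \left(\left(-5 - -1\right) - 19\right)^{3} = \left(\left(-5 + 1\right) - 19\right)^{3} = \left(-4 - 19\right)^{3} = \left(-23\right)^{3} = -12167$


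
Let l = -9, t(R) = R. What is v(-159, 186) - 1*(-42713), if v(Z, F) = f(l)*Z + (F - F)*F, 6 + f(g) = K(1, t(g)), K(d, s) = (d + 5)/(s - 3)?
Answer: 87493/2 ≈ 43747.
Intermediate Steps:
K(d, s) = (5 + d)/(-3 + s)
f(g) = -6 + 6/(-3 + g) (f(g) = -6 + (5 + 1)/(-3 + g) = -6 + 6/(-3 + g))
v(Z, F) = -13*Z/2 (v(Z, F) = (6*(4 - 1*(-9))/(-3 - 9))*Z + (F - F)*F = (6*(4 + 9)/(-12))*Z + 0*F = (6*(-1/12)*13)*Z + 0 = -13*Z/2 + 0 = -13*Z/2)
v(-159, 186) - 1*(-42713) = -13/2*(-159) - 1*(-42713) = 2067/2 + 42713 = 87493/2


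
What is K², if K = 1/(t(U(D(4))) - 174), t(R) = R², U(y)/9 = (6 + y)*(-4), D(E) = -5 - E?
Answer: 1/132020100 ≈ 7.5746e-9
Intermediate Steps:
U(y) = -216 - 36*y (U(y) = 9*((6 + y)*(-4)) = 9*(-24 - 4*y) = -216 - 36*y)
K = 1/11490 (K = 1/((-216 - 36*(-5 - 1*4))² - 174) = 1/((-216 - 36*(-5 - 4))² - 174) = 1/((-216 - 36*(-9))² - 174) = 1/((-216 + 324)² - 174) = 1/(108² - 174) = 1/(11664 - 174) = 1/11490 ≈ 8.7032e-5)
K² = (1/11490)² = 1/132020100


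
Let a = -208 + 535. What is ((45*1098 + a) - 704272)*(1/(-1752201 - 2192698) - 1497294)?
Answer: 552303515277221035/563557 ≈ 9.8003e+11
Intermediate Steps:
a = 327
((45*1098 + a) - 704272)*(1/(-1752201 - 2192698) - 1497294) = ((45*1098 + 327) - 704272)*(1/(-1752201 - 2192698) - 1497294) = ((49410 + 327) - 704272)*(1/(-3944899) - 1497294) = (49737 - 704272)*(-1/3944899 - 1497294) = -654535*(-5906673603307/3944899) = 552303515277221035/563557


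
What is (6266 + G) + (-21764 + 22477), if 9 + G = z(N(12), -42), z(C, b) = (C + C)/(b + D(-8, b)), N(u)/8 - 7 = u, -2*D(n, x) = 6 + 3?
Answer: 647602/93 ≈ 6963.5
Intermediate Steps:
D(n, x) = -9/2 (D(n, x) = -(6 + 3)/2 = -½*9 = -9/2)
N(u) = 56 + 8*u
z(C, b) = 2*C/(-9/2 + b) (z(C, b) = (C + C)/(b - 9/2) = (2*C)/(-9/2 + b) = 2*C/(-9/2 + b))
G = -1445/93 (G = -9 + 4*(56 + 8*12)/(-9 + 2*(-42)) = -9 + 4*(56 + 96)/(-9 - 84) = -9 + 4*152/(-93) = -9 + 4*152*(-1/93) = -9 - 608/93 = -1445/93 ≈ -15.538)
(6266 + G) + (-21764 + 22477) = (6266 - 1445/93) + (-21764 + 22477) = 581293/93 + 713 = 647602/93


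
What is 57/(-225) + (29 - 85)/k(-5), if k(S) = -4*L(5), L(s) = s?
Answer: 191/75 ≈ 2.5467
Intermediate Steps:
k(S) = -20 (k(S) = -4*5 = -20)
57/(-225) + (29 - 85)/k(-5) = 57/(-225) + (29 - 85)/(-20) = 57*(-1/225) - 56*(-1/20) = -19/75 + 14/5 = 191/75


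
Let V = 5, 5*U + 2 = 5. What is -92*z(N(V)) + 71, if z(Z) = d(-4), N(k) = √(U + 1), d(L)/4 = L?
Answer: 1543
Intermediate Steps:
U = ⅗ (U = -⅖ + (⅕)*5 = -⅖ + 1 = ⅗ ≈ 0.60000)
d(L) = 4*L
N(k) = 2*√10/5 (N(k) = √(⅗ + 1) = √(8/5) = 2*√10/5)
z(Z) = -16 (z(Z) = 4*(-4) = -16)
-92*z(N(V)) + 71 = -92*(-16) + 71 = 1472 + 71 = 1543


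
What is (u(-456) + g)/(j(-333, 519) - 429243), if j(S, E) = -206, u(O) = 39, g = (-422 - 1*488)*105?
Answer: 95511/429449 ≈ 0.22240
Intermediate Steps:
g = -95550 (g = (-422 - 488)*105 = -910*105 = -95550)
(u(-456) + g)/(j(-333, 519) - 429243) = (39 - 95550)/(-206 - 429243) = -95511/(-429449) = -95511*(-1/429449) = 95511/429449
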